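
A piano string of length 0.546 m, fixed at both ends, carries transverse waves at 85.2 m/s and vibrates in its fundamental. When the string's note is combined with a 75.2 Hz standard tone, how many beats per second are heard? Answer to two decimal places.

2.82 Hz

For a string fixed at both ends, f_n = n·v/(2L) = 1·85.2/(2·0.546) = 78.0220 Hz.
f_beat = |78.0220 − 75.2| = 2.82 Hz.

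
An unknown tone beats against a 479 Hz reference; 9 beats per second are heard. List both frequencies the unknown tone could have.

470 Hz or 488 Hz

|f − 479| = 9, so f = 479 ± 9.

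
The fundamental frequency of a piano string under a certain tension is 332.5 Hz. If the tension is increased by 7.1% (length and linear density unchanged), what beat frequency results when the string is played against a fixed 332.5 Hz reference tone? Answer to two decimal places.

For a string, f ∝ √T, so the new frequency is 332.5·√1.071 = 344.1014 Hz.
f_beat = |344.1014 − 332.5| = 11.60 Hz.

11.60 Hz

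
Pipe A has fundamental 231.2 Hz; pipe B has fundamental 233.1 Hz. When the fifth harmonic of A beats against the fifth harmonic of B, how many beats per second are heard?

Fifth harmonic of the first: 5·231.2 = 1156.0 Hz.
Fifth harmonic of the second: 5·233.1 = 1165.5 Hz.
f_beat = |1156.0 − 1165.5| = 9.5 Hz.

9.5 Hz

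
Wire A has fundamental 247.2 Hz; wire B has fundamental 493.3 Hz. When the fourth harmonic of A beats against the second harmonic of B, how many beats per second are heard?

2.2 Hz

Fourth harmonic of the first: 4·247.2 = 988.8 Hz.
Second harmonic of the second: 2·493.3 = 986.6 Hz.
f_beat = |988.8 − 986.6| = 2.2 Hz.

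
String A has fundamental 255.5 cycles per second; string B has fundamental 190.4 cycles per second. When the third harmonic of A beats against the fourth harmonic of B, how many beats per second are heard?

Third harmonic of the first: 3·255.5 = 766.5 Hz.
Fourth harmonic of the second: 4·190.4 = 761.6 Hz.
f_beat = |766.5 − 761.6| = 4.9 Hz.

4.9 Hz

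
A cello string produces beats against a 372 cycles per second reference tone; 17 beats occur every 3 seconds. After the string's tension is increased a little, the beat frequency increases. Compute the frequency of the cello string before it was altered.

377.6667 Hz

Beat frequency = 17/3 = 5.6667 Hz.
|f − 372| = 5.6667, so the cello string was at either 366.3333 Hz or 377.6667 Hz.
Higher tension means higher frequency; the adjustment raises the cello string's frequency.
The beat rate rose, so the adjustment moved the cello string further from 372 Hz — it was already above the reference.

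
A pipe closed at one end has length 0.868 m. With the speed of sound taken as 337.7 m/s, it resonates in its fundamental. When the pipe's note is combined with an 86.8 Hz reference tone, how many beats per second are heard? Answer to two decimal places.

10.46 Hz

Closed pipe (odd harmonics): f_n = n·v/(4L) = 1·337.7/(4·0.868) = 97.2638 Hz.
f_beat = |97.2638 − 86.8| = 10.46 Hz.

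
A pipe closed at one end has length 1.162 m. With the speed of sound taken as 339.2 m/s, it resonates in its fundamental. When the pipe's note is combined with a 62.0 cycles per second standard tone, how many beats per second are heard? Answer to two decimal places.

10.98 Hz

Closed pipe (odd harmonics): f_n = n·v/(4L) = 1·339.2/(4·1.162) = 72.9776 Hz.
f_beat = |72.9776 − 62.0| = 10.98 Hz.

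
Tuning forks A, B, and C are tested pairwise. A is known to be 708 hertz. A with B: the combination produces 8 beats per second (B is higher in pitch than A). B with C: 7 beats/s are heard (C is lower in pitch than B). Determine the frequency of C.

709 Hz

B is above A, so f_B = 708 + 8 = 716 Hz.
C is below B, so f_C = 716 − 7 = 709 Hz.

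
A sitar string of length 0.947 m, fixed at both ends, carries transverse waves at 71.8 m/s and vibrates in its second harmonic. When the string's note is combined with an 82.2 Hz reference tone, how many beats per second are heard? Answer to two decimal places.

6.38 Hz

For a string fixed at both ends, f_n = n·v/(2L) = 2·71.8/(2·0.947) = 75.8184 Hz.
f_beat = |75.8184 − 82.2| = 6.38 Hz.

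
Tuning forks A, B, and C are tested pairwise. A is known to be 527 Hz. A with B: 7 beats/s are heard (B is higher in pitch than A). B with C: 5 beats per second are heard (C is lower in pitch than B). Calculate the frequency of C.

529 Hz

B is above A, so f_B = 527 + 7 = 534 Hz.
C is below B, so f_C = 534 − 5 = 529 Hz.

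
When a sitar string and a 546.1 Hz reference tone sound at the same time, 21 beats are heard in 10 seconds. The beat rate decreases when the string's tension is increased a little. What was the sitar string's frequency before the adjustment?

Beat frequency = 21/10 = 2.1 Hz.
|f − 546.1| = 2.1, so the sitar string was at either 544 Hz or 548.2 Hz.
Higher tension means higher frequency; the adjustment raises the sitar string's frequency.
The beat rate fell, so the adjustment moved the sitar string toward 546.1 Hz — it must have started below the reference.

544 Hz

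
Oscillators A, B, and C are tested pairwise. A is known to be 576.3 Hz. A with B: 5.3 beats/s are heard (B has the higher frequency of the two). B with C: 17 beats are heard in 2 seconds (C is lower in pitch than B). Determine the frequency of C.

B is above A, so f_B = 576.3 + 5.3 = 581.6 Hz.
B–C: Beat frequency = 17/2 = 8.5 Hz.
C is below B, so f_C = 581.6 − 8.5 = 573.1 Hz.

573.1 Hz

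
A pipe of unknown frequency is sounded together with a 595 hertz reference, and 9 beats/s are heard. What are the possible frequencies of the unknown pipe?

|f − 595| = 9, so f = 595 ± 9.

586 Hz or 604 Hz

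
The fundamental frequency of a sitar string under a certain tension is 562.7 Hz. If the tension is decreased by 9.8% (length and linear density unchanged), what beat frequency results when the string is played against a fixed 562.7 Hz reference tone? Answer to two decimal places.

For a string, f ∝ √T, so the new frequency is 562.7·√0.902 = 534.4169 Hz.
f_beat = |534.4169 − 562.7| = 28.28 Hz.

28.28 Hz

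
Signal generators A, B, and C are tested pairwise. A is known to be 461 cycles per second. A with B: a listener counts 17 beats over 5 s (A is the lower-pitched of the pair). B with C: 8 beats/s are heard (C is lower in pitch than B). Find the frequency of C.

A–B: Beat frequency = 17/5 = 3.4 Hz.
B is above A, so f_B = 461 + 3.4 = 464.4 Hz.
C is below B, so f_C = 464.4 − 8 = 456.4 Hz.

456.4 Hz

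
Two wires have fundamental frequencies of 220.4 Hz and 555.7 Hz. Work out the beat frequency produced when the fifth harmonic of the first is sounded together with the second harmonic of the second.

Fifth harmonic of the first: 5·220.4 = 1102.0 Hz.
Second harmonic of the second: 2·555.7 = 1111.4 Hz.
f_beat = |1102.0 − 1111.4| = 9.4 Hz.

9.4 Hz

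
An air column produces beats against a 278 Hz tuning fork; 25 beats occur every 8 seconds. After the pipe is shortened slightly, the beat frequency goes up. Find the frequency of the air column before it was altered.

281.125 Hz

Beat frequency = 25/8 = 3.125 Hz.
|f − 278| = 3.125, so the air column was at either 274.875 Hz or 281.125 Hz.
A shorter pipe has a higher fundamental; the adjustment raises the air column's frequency.
The beat rate rose, so the adjustment moved the air column further from 278 Hz — it was already above the reference.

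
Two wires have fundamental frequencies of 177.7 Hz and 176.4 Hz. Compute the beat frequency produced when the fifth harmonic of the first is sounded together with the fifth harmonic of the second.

Fifth harmonic of the first: 5·177.7 = 888.5 Hz.
Fifth harmonic of the second: 5·176.4 = 882.0 Hz.
f_beat = |888.5 − 882.0| = 6.5 Hz.

6.5 Hz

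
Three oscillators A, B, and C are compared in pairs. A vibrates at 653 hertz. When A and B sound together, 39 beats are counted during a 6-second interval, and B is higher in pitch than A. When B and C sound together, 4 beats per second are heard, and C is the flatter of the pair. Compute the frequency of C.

655.5 Hz

A–B: Beat frequency = 39/6 = 6.5 Hz.
B is above A, so f_B = 653 + 6.5 = 659.5 Hz.
C is below B, so f_C = 659.5 − 4 = 655.5 Hz.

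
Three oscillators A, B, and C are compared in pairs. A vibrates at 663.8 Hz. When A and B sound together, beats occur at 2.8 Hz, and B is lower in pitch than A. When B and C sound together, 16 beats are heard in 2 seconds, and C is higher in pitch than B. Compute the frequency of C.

669 Hz

B is below A, so f_B = 663.8 − 2.8 = 661 Hz.
B–C: Beat frequency = 16/2 = 8 Hz.
C is above B, so f_C = 661 + 8 = 669 Hz.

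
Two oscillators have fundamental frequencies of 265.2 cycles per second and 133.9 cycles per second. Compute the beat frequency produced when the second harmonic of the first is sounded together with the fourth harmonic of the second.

Second harmonic of the first: 2·265.2 = 530.4 Hz.
Fourth harmonic of the second: 4·133.9 = 535.6 Hz.
f_beat = |530.4 − 535.6| = 5.2 Hz.

5.2 Hz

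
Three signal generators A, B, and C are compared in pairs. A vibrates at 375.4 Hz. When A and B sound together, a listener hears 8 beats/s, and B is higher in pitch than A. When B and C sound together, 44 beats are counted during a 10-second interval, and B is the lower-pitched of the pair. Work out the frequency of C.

B is above A, so f_B = 375.4 + 8 = 383.4 Hz.
B–C: Beat frequency = 44/10 = 4.4 Hz.
C is above B, so f_C = 383.4 + 4.4 = 387.8 Hz.

387.8 Hz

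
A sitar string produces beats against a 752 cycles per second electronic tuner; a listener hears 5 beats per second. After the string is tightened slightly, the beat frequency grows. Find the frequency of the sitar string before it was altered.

|f − 752| = 5, so the sitar string was at either 747 Hz or 757 Hz.
Increasing tension raises a string's frequency; the adjustment raises the sitar string's frequency.
The beat rate rose, so the adjustment moved the sitar string further from 752 Hz — it was already above the reference.

757 Hz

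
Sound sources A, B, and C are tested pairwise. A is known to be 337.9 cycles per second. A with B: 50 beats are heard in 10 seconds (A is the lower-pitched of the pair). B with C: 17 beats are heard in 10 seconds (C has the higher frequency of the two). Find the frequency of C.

344.6 Hz

A–B: Beat frequency = 50/10 = 5 Hz.
B is above A, so f_B = 337.9 + 5 = 342.9 Hz.
B–C: Beat frequency = 17/10 = 1.7 Hz.
C is above B, so f_C = 342.9 + 1.7 = 344.6 Hz.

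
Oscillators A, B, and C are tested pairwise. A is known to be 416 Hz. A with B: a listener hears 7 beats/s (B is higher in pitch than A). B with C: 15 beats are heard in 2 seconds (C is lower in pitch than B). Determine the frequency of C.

415.5 Hz

B is above A, so f_B = 416 + 7 = 423 Hz.
B–C: Beat frequency = 15/2 = 7.5 Hz.
C is below B, so f_C = 423 − 7.5 = 415.5 Hz.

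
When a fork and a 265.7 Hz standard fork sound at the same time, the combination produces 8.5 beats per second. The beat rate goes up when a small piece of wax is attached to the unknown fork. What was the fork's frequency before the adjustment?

257.2 Hz

|f − 265.7| = 8.5, so the fork was at either 257.2 Hz or 274.2 Hz.
Loading a fork with wax lowers its frequency; the adjustment lowers the fork's frequency.
The beat rate rose, so the adjustment moved the fork further from 265.7 Hz — it was already below the reference.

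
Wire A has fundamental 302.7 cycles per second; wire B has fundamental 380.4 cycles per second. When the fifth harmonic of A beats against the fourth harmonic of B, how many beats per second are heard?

8.1 Hz

Fifth harmonic of the first: 5·302.7 = 1513.5 Hz.
Fourth harmonic of the second: 4·380.4 = 1521.6 Hz.
f_beat = |1513.5 − 1521.6| = 8.1 Hz.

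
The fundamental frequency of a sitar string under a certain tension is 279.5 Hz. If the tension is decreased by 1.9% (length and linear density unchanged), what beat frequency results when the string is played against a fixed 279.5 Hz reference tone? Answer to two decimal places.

2.67 Hz

For a string, f ∝ √T, so the new frequency is 279.5·√0.981 = 276.8320 Hz.
f_beat = |276.8320 − 279.5| = 2.67 Hz.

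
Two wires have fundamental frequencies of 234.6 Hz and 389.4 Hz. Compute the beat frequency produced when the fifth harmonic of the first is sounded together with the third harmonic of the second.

Fifth harmonic of the first: 5·234.6 = 1173.0 Hz.
Third harmonic of the second: 3·389.4 = 1168.2 Hz.
f_beat = |1173.0 − 1168.2| = 4.8 Hz.

4.8 Hz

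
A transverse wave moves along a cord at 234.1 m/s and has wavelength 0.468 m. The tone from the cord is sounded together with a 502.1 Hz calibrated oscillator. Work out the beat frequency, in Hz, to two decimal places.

Source frequency f = v/λ = 234.1/0.468 = 500.2137 Hz.
f_beat = |500.2137 − 502.1| = 1.89 Hz.

1.89 Hz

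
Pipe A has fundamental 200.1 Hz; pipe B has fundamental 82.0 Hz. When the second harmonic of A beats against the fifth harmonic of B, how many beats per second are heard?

Second harmonic of the first: 2·200.1 = 400.2 Hz.
Fifth harmonic of the second: 5·82.0 = 410.0 Hz.
f_beat = |400.2 − 410.0| = 9.8 Hz.

9.8 Hz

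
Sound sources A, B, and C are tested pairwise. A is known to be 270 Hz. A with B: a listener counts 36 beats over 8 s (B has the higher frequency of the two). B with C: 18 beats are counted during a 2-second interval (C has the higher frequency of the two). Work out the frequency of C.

283.5 Hz

A–B: Beat frequency = 36/8 = 4.5 Hz.
B is above A, so f_B = 270 + 4.5 = 274.5 Hz.
B–C: Beat frequency = 18/2 = 9 Hz.
C is above B, so f_C = 274.5 + 9 = 283.5 Hz.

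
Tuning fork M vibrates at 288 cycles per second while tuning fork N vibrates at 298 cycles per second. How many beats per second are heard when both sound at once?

Beats arise from superposition of two nearby frequencies; the beat rate is |f₁ − f₂|.
|288 − 298| = 10 Hz.

10 Hz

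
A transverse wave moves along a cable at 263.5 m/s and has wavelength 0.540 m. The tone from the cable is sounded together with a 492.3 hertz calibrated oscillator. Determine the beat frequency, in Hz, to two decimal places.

4.34 Hz

Source frequency f = v/λ = 263.5/0.540 = 487.9630 Hz.
f_beat = |487.9630 − 492.3| = 4.34 Hz.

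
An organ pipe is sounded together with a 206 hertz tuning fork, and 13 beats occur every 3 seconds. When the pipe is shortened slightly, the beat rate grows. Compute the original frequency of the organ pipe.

Beat frequency = 13/3 = 4.3333 Hz.
|f − 206| = 4.3333, so the organ pipe was at either 201.6667 Hz or 210.3333 Hz.
A shorter pipe has a higher fundamental; the adjustment raises the organ pipe's frequency.
The beat rate rose, so the adjustment moved the organ pipe further from 206 Hz — it was already above the reference.

210.3333 Hz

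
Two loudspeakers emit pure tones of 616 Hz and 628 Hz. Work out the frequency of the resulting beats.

Beats arise from superposition of two nearby frequencies; the beat rate is |f₁ − f₂|.
|616 − 628| = 12 Hz.

12 Hz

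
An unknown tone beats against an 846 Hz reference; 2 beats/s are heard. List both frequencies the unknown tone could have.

844 Hz or 848 Hz

|f − 846| = 2, so f = 846 ± 2.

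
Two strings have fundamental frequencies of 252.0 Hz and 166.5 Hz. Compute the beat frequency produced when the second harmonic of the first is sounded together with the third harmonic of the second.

4.5 Hz

Second harmonic of the first: 2·252.0 = 504.0 Hz.
Third harmonic of the second: 3·166.5 = 499.5 Hz.
f_beat = |504.0 − 499.5| = 4.5 Hz.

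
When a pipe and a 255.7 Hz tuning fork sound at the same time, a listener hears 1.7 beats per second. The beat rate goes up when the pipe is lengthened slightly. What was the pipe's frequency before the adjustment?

254 Hz

|f − 255.7| = 1.7, so the pipe was at either 254 Hz or 257.4 Hz.
A longer pipe has a lower fundamental; the adjustment lowers the pipe's frequency.
The beat rate rose, so the adjustment moved the pipe further from 255.7 Hz — it was already below the reference.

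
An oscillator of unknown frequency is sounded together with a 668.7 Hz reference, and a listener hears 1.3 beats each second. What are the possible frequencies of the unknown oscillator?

|f − 668.7| = 1.3, so f = 668.7 ± 1.3.

667.4 Hz or 670 Hz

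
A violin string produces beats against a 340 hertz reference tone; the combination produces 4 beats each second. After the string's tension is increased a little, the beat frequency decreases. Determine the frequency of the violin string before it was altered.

336 Hz

|f − 340| = 4, so the violin string was at either 336 Hz or 344 Hz.
Higher tension means higher frequency; the adjustment raises the violin string's frequency.
The beat rate fell, so the adjustment moved the violin string toward 340 Hz — it must have started below the reference.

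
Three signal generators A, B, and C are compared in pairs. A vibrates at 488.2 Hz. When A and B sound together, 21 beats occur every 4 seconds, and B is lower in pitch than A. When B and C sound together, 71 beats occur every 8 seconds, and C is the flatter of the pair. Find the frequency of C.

A–B: Beat frequency = 21/4 = 5.25 Hz.
B is below A, so f_B = 488.2 − 5.25 = 482.95 Hz.
B–C: Beat frequency = 71/8 = 8.875 Hz.
C is below B, so f_C = 482.95 − 8.875 = 474.075 Hz.

474.075 Hz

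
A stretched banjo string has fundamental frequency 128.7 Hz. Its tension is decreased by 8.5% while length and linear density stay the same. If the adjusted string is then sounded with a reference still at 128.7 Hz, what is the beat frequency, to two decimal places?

For a string, f ∝ √T, so the new frequency is 128.7·√0.915 = 123.1088 Hz.
f_beat = |123.1088 − 128.7| = 5.59 Hz.

5.59 Hz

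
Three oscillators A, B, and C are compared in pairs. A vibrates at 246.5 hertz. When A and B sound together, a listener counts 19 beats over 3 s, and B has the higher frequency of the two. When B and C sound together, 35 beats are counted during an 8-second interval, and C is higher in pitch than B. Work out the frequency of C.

257.2083 Hz

A–B: Beat frequency = 19/3 = 6.3333 Hz.
B is above A, so f_B = 246.5 + 6.3333 = 252.8333 Hz.
B–C: Beat frequency = 35/8 = 4.375 Hz.
C is above B, so f_C = 252.8333 + 4.375 = 257.2083 Hz.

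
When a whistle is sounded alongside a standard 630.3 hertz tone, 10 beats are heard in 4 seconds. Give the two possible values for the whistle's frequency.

627.8 Hz or 632.8 Hz

Beat frequency = 10/4 = 2.5 Hz.
|f − 630.3| = 2.5, so f = 630.3 ± 2.5.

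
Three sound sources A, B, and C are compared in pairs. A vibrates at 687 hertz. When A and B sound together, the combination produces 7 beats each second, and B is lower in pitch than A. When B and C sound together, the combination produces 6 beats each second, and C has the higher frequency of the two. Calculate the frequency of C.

B is below A, so f_B = 687 − 7 = 680 Hz.
C is above B, so f_C = 680 + 6 = 686 Hz.

686 Hz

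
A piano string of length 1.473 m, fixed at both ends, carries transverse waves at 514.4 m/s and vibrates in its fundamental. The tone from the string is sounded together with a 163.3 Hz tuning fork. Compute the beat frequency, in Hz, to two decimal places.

11.31 Hz

For a string fixed at both ends, f_n = n·v/(2L) = 1·514.4/(2·1.473) = 174.6096 Hz.
f_beat = |174.6096 − 163.3| = 11.31 Hz.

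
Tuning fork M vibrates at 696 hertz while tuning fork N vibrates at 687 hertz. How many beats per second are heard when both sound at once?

The beat frequency equals the magnitude of the frequency difference.
|696 − 687| = 9 Hz.

9 Hz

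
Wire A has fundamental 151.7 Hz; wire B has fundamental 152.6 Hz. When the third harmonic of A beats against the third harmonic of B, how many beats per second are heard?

Third harmonic of the first: 3·151.7 = 455.1 Hz.
Third harmonic of the second: 3·152.6 = 457.8 Hz.
f_beat = |455.1 − 457.8| = 2.7 Hz.

2.7 Hz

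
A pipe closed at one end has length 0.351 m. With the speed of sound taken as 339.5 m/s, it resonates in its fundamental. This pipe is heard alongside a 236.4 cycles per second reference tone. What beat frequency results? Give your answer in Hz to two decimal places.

Closed pipe (odd harmonics): f_n = n·v/(4L) = 1·339.5/(4·0.351) = 241.8091 Hz.
f_beat = |241.8091 − 236.4| = 5.41 Hz.

5.41 Hz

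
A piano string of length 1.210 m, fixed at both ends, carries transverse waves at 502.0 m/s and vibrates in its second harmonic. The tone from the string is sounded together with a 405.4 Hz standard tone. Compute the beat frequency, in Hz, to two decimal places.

For a string fixed at both ends, f_n = n·v/(2L) = 2·502.0/(2·1.210) = 414.8760 Hz.
f_beat = |414.8760 − 405.4| = 9.48 Hz.

9.48 Hz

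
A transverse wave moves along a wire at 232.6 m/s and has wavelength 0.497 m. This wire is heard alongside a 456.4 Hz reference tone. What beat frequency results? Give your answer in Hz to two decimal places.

11.61 Hz

Source frequency f = v/λ = 232.6/0.497 = 468.0080 Hz.
f_beat = |468.0080 − 456.4| = 11.61 Hz.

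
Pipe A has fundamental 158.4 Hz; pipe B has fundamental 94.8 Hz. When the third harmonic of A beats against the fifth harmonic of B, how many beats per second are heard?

Third harmonic of the first: 3·158.4 = 475.2 Hz.
Fifth harmonic of the second: 5·94.8 = 474.0 Hz.
f_beat = |475.2 − 474.0| = 1.2 Hz.

1.2 Hz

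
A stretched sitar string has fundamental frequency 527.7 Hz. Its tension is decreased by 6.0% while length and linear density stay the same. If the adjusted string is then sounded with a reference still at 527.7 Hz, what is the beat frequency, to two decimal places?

For a string, f ∝ √T, so the new frequency is 527.7·√0.940 = 511.6241 Hz.
f_beat = |511.6241 − 527.7| = 16.08 Hz.

16.08 Hz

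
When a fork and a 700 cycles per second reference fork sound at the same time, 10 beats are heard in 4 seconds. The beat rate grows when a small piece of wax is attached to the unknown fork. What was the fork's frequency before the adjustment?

697.5 Hz

Beat frequency = 10/4 = 2.5 Hz.
|f − 700| = 2.5, so the fork was at either 697.5 Hz or 702.5 Hz.
Loading a fork with wax lowers its frequency; the adjustment lowers the fork's frequency.
The beat rate rose, so the adjustment moved the fork further from 700 Hz — it was already below the reference.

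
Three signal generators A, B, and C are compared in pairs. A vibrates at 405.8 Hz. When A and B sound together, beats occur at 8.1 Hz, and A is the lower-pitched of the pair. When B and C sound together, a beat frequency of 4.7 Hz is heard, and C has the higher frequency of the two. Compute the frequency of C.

418.6 Hz

B is above A, so f_B = 405.8 + 8.1 = 413.9 Hz.
C is above B, so f_C = 413.9 + 4.7 = 418.6 Hz.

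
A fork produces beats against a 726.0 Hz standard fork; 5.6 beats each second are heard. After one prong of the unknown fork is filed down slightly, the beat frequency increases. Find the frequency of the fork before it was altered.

|f − 726.0| = 5.6, so the fork was at either 720.4 Hz or 731.6 Hz.
Filing a prong removes mass and raises the fork's frequency; the adjustment raises the fork's frequency.
The beat rate rose, so the adjustment moved the fork further from 726.0 Hz — it was already above the reference.

731.6 Hz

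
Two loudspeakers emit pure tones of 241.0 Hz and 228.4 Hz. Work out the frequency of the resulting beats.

The beat frequency equals the magnitude of the frequency difference.
|241.0 − 228.4| = 12.6 Hz.

12.6 Hz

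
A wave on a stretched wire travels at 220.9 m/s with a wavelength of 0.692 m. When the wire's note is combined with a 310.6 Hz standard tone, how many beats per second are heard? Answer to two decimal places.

Source frequency f = v/λ = 220.9/0.692 = 319.2197 Hz.
f_beat = |319.2197 − 310.6| = 8.62 Hz.

8.62 Hz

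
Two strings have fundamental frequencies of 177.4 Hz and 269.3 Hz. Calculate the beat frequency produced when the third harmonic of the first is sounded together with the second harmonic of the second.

6.4 Hz

Third harmonic of the first: 3·177.4 = 532.2 Hz.
Second harmonic of the second: 2·269.3 = 538.6 Hz.
f_beat = |532.2 − 538.6| = 6.4 Hz.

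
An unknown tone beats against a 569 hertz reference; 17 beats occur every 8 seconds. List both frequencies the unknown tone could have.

566.875 Hz or 571.125 Hz

Beat frequency = 17/8 = 2.125 Hz.
|f − 569| = 2.125, so f = 569 ± 2.125.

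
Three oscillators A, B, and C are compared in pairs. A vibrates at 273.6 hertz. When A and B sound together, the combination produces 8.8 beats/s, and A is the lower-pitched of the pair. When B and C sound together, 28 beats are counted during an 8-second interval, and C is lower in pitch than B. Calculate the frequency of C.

278.9 Hz

B is above A, so f_B = 273.6 + 8.8 = 282.4 Hz.
B–C: Beat frequency = 28/8 = 3.5 Hz.
C is below B, so f_C = 282.4 − 3.5 = 278.9 Hz.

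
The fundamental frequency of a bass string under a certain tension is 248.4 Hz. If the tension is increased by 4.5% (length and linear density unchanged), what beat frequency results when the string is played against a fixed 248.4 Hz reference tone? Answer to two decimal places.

5.53 Hz

For a string, f ∝ √T, so the new frequency is 248.4·√1.045 = 253.9275 Hz.
f_beat = |253.9275 − 248.4| = 5.53 Hz.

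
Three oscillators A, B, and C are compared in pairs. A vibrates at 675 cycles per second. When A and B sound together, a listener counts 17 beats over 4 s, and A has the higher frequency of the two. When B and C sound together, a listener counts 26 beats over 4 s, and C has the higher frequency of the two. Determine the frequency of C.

A–B: Beat frequency = 17/4 = 4.25 Hz.
B is below A, so f_B = 675 − 4.25 = 670.75 Hz.
B–C: Beat frequency = 26/4 = 6.5 Hz.
C is above B, so f_C = 670.75 + 6.5 = 677.25 Hz.

677.25 Hz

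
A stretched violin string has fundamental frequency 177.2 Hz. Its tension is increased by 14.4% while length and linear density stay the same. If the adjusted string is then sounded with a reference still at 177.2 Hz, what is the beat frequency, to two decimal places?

For a string, f ∝ √T, so the new frequency is 177.2·√1.144 = 189.5295 Hz.
f_beat = |189.5295 − 177.2| = 12.33 Hz.

12.33 Hz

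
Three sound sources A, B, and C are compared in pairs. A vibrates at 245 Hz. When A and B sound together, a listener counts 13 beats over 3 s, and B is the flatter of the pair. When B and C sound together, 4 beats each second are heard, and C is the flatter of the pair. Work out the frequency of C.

236.6667 Hz

A–B: Beat frequency = 13/3 = 4.3333 Hz.
B is below A, so f_B = 245 − 4.3333 = 240.6667 Hz.
C is below B, so f_C = 240.6667 − 4 = 236.6667 Hz.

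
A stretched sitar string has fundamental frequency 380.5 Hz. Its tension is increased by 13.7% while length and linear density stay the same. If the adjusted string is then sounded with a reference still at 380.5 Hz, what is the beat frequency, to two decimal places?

For a string, f ∝ √T, so the new frequency is 380.5·√1.137 = 405.7279 Hz.
f_beat = |405.7279 − 380.5| = 25.23 Hz.

25.23 Hz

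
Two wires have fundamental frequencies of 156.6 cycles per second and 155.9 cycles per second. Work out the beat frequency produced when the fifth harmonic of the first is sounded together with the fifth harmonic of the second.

3.5 Hz

Fifth harmonic of the first: 5·156.6 = 783.0 Hz.
Fifth harmonic of the second: 5·155.9 = 779.5 Hz.
f_beat = |783.0 − 779.5| = 3.5 Hz.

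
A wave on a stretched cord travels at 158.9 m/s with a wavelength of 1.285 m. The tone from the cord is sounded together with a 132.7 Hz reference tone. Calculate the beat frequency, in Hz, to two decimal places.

Source frequency f = v/λ = 158.9/1.285 = 123.6576 Hz.
f_beat = |123.6576 − 132.7| = 9.04 Hz.

9.04 Hz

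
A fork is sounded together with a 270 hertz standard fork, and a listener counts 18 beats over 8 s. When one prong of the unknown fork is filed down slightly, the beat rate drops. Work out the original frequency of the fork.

Beat frequency = 18/8 = 2.25 Hz.
|f − 270| = 2.25, so the fork was at either 267.75 Hz or 272.25 Hz.
Filing a prong removes mass and raises the fork's frequency; the adjustment raises the fork's frequency.
The beat rate fell, so the adjustment moved the fork toward 270 Hz — it must have started below the reference.

267.75 Hz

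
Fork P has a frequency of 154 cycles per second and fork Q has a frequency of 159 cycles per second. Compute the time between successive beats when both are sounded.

0.200 s

f_beat = |154 − 159| = 5 Hz.
Beat period T = 1 / f_beat = 1 / 5 s.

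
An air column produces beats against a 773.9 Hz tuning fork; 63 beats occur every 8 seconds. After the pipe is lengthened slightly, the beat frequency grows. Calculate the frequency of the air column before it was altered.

766.025 Hz

Beat frequency = 63/8 = 7.875 Hz.
|f − 773.9| = 7.875, so the air column was at either 766.025 Hz or 781.775 Hz.
A longer pipe has a lower fundamental; the adjustment lowers the air column's frequency.
The beat rate rose, so the adjustment moved the air column further from 773.9 Hz — it was already below the reference.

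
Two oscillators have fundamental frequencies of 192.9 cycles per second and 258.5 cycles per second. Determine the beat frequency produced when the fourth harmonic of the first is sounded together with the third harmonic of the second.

Fourth harmonic of the first: 4·192.9 = 771.6 Hz.
Third harmonic of the second: 3·258.5 = 775.5 Hz.
f_beat = |771.6 − 775.5| = 3.9 Hz.

3.9 Hz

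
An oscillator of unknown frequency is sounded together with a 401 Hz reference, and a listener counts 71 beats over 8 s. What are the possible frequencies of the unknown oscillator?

392.125 Hz or 409.875 Hz

Beat frequency = 71/8 = 8.875 Hz.
|f − 401| = 8.875, so f = 401 ± 8.875.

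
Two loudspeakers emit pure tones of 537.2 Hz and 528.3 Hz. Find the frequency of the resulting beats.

Beats arise from superposition of two nearby frequencies; the beat rate is |f₁ − f₂|.
|537.2 − 528.3| = 8.9 Hz.

8.9 Hz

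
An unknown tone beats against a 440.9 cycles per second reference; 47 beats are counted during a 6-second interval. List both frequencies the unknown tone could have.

Beat frequency = 47/6 = 7.8333 Hz.
|f − 440.9| = 7.8333, so f = 440.9 ± 7.8333.

433.0667 Hz or 448.7333 Hz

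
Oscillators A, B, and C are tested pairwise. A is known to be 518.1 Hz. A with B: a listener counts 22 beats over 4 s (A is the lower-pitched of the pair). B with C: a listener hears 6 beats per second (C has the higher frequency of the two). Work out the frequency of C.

529.6 Hz

A–B: Beat frequency = 22/4 = 5.5 Hz.
B is above A, so f_B = 518.1 + 5.5 = 523.6 Hz.
C is above B, so f_C = 523.6 + 6 = 529.6 Hz.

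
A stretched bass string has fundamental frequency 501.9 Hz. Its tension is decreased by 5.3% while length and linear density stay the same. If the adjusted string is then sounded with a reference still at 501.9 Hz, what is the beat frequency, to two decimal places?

13.48 Hz

For a string, f ∝ √T, so the new frequency is 501.9·√0.947 = 488.4186 Hz.
f_beat = |488.4186 − 501.9| = 13.48 Hz.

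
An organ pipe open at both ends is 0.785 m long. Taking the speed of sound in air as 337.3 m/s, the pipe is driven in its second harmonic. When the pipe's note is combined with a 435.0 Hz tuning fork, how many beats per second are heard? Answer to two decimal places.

Open pipe: f_n = n·v/(2L) = 2·337.3/(2·0.785) = 429.6815 Hz.
f_beat = |429.6815 − 435.0| = 5.32 Hz.

5.32 Hz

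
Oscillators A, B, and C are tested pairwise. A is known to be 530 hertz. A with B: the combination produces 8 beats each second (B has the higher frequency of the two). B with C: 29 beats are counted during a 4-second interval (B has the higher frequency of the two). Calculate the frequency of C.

B is above A, so f_B = 530 + 8 = 538 Hz.
B–C: Beat frequency = 29/4 = 7.25 Hz.
C is below B, so f_C = 538 − 7.25 = 530.75 Hz.

530.75 Hz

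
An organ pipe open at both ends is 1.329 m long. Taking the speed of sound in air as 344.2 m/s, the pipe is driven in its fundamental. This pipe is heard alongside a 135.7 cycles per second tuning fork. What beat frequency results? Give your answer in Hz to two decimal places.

6.20 Hz

Open pipe: f_n = n·v/(2L) = 1·344.2/(2·1.329) = 129.4959 Hz.
f_beat = |129.4959 − 135.7| = 6.20 Hz.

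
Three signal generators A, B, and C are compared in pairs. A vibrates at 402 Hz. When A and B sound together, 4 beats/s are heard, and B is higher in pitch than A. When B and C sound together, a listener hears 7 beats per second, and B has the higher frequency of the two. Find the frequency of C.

399 Hz

B is above A, so f_B = 402 + 4 = 406 Hz.
C is below B, so f_C = 406 − 7 = 399 Hz.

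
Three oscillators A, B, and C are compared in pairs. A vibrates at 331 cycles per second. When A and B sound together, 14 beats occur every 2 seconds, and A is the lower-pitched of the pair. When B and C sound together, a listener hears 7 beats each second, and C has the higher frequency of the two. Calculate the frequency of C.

A–B: Beat frequency = 14/2 = 7 Hz.
B is above A, so f_B = 331 + 7 = 338 Hz.
C is above B, so f_C = 338 + 7 = 345 Hz.

345 Hz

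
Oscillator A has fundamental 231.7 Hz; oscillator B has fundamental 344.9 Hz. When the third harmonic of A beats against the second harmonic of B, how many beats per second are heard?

Third harmonic of the first: 3·231.7 = 695.1 Hz.
Second harmonic of the second: 2·344.9 = 689.8 Hz.
f_beat = |695.1 − 689.8| = 5.3 Hz.

5.3 Hz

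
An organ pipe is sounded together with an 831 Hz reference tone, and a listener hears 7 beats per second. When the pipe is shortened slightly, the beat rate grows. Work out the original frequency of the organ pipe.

838 Hz

|f − 831| = 7, so the organ pipe was at either 824 Hz or 838 Hz.
A shorter pipe has a higher fundamental; the adjustment raises the organ pipe's frequency.
The beat rate rose, so the adjustment moved the organ pipe further from 831 Hz — it was already above the reference.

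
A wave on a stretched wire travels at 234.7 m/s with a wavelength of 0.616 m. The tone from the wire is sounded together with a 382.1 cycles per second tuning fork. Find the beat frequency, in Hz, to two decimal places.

1.09 Hz

Source frequency f = v/λ = 234.7/0.616 = 381.0065 Hz.
f_beat = |381.0065 − 382.1| = 1.09 Hz.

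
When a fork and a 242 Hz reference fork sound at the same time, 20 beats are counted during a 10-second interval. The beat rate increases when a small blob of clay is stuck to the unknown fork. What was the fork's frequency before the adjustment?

240 Hz

Beat frequency = 20/10 = 2 Hz.
|f − 242| = 2, so the fork was at either 240 Hz or 244 Hz.
Adding mass to a fork lowers its frequency; the adjustment lowers the fork's frequency.
The beat rate rose, so the adjustment moved the fork further from 242 Hz — it was already below the reference.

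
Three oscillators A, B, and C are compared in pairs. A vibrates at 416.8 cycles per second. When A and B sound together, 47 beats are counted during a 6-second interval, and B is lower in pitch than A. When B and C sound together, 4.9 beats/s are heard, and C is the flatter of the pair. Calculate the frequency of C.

A–B: Beat frequency = 47/6 = 7.8333 Hz.
B is below A, so f_B = 416.8 − 7.8333 = 408.9667 Hz.
C is below B, so f_C = 408.9667 − 4.9 = 404.0667 Hz.

404.0667 Hz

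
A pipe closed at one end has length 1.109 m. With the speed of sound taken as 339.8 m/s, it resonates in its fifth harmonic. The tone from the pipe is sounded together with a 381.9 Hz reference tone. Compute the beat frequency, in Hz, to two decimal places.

Closed pipe (odd harmonics): f_n = n·v/(4L) = 5·339.8/(4·1.109) = 383.0027 Hz.
f_beat = |383.0027 − 381.9| = 1.10 Hz.

1.10 Hz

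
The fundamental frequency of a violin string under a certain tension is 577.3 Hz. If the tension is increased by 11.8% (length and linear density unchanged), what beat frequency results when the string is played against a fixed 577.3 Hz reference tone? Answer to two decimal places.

For a string, f ∝ √T, so the new frequency is 577.3·√1.118 = 610.4112 Hz.
f_beat = |610.4112 − 577.3| = 33.11 Hz.

33.11 Hz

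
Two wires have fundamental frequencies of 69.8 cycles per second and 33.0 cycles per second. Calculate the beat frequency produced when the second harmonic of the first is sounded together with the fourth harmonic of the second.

Second harmonic of the first: 2·69.8 = 139.6 Hz.
Fourth harmonic of the second: 4·33.0 = 132.0 Hz.
f_beat = |139.6 − 132.0| = 7.6 Hz.

7.6 Hz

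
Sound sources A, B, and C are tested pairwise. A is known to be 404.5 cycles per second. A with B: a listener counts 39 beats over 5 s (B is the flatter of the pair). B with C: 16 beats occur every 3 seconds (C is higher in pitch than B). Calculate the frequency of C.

A–B: Beat frequency = 39/5 = 7.8 Hz.
B is below A, so f_B = 404.5 − 7.8 = 396.7 Hz.
B–C: Beat frequency = 16/3 = 5.3333 Hz.
C is above B, so f_C = 396.7 + 5.3333 = 402.0333 Hz.

402.0333 Hz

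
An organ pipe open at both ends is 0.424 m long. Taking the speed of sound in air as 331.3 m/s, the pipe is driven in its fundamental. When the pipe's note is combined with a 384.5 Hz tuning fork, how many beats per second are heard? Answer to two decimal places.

6.18 Hz

Open pipe: f_n = n·v/(2L) = 1·331.3/(2·0.424) = 390.6840 Hz.
f_beat = |390.6840 − 384.5| = 6.18 Hz.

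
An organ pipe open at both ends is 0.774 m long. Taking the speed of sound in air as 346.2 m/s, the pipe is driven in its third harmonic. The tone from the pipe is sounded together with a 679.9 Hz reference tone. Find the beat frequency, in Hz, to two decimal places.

Open pipe: f_n = n·v/(2L) = 3·346.2/(2·0.774) = 670.9302 Hz.
f_beat = |670.9302 − 679.9| = 8.97 Hz.

8.97 Hz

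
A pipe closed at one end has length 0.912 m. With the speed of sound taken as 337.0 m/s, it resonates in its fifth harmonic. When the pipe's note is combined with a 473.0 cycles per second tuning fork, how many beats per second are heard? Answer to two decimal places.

11.10 Hz

Closed pipe (odd harmonics): f_n = n·v/(4L) = 5·337.0/(4·0.912) = 461.8969 Hz.
f_beat = |461.8969 − 473.0| = 11.10 Hz.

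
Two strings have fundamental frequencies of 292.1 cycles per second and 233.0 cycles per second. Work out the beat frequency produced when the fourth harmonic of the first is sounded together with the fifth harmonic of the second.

Fourth harmonic of the first: 4·292.1 = 1168.4 Hz.
Fifth harmonic of the second: 5·233.0 = 1165.0 Hz.
f_beat = |1168.4 − 1165.0| = 3.4 Hz.

3.4 Hz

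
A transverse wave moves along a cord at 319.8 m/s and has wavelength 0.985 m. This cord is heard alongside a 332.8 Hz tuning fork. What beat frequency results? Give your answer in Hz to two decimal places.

8.13 Hz

Source frequency f = v/λ = 319.8/0.985 = 324.6701 Hz.
f_beat = |324.6701 − 332.8| = 8.13 Hz.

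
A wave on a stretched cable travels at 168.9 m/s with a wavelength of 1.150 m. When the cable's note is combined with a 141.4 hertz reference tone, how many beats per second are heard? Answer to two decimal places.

5.47 Hz

Source frequency f = v/λ = 168.9/1.150 = 146.8696 Hz.
f_beat = |146.8696 − 141.4| = 5.47 Hz.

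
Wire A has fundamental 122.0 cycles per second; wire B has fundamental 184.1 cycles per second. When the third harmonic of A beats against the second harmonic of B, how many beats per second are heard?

Third harmonic of the first: 3·122.0 = 366.0 Hz.
Second harmonic of the second: 2·184.1 = 368.2 Hz.
f_beat = |366.0 − 368.2| = 2.2 Hz.

2.2 Hz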